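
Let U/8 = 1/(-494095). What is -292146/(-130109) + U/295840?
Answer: 762569217643213/339614844429700 ≈ 2.2454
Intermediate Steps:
U = -8/494095 (U = 8/(-494095) = 8*(-1/494095) = -8/494095 ≈ -1.6191e-5)
-292146/(-130109) + U/295840 = -292146/(-130109) - 8/494095/295840 = -292146*(-1/130109) - 8/494095*1/295840 = 292146/130109 - 1/18271633100 = 762569217643213/339614844429700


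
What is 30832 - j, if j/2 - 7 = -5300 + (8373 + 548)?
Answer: 23576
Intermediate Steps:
j = 7256 (j = 14 + 2*(-5300 + (8373 + 548)) = 14 + 2*(-5300 + 8921) = 14 + 2*3621 = 14 + 7242 = 7256)
30832 - j = 30832 - 1*7256 = 30832 - 7256 = 23576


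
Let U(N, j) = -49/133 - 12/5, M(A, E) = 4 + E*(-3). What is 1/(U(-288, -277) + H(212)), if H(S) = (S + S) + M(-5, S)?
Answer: -95/20023 ≈ -0.0047445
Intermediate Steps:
M(A, E) = 4 - 3*E
U(N, j) = -263/95 (U(N, j) = -49*1/133 - 12*⅕ = -7/19 - 12/5 = -263/95)
H(S) = 4 - S (H(S) = (S + S) + (4 - 3*S) = 2*S + (4 - 3*S) = 4 - S)
1/(U(-288, -277) + H(212)) = 1/(-263/95 + (4 - 1*212)) = 1/(-263/95 + (4 - 212)) = 1/(-263/95 - 208) = 1/(-20023/95) = -95/20023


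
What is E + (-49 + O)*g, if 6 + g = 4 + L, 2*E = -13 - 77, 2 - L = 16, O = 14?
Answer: 515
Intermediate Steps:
L = -14 (L = 2 - 1*16 = 2 - 16 = -14)
E = -45 (E = (-13 - 77)/2 = (½)*(-90) = -45)
g = -16 (g = -6 + (4 - 14) = -6 - 10 = -16)
E + (-49 + O)*g = -45 + (-49 + 14)*(-16) = -45 - 35*(-16) = -45 + 560 = 515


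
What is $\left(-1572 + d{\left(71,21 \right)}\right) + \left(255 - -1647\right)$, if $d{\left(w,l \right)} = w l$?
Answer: $1821$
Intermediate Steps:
$d{\left(w,l \right)} = l w$
$\left(-1572 + d{\left(71,21 \right)}\right) + \left(255 - -1647\right) = \left(-1572 + 21 \cdot 71\right) + \left(255 - -1647\right) = \left(-1572 + 1491\right) + \left(255 + 1647\right) = -81 + 1902 = 1821$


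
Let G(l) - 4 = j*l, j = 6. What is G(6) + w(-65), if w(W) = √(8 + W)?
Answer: 40 + I*√57 ≈ 40.0 + 7.5498*I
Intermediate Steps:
G(l) = 4 + 6*l
G(6) + w(-65) = (4 + 6*6) + √(8 - 65) = (4 + 36) + √(-57) = 40 + I*√57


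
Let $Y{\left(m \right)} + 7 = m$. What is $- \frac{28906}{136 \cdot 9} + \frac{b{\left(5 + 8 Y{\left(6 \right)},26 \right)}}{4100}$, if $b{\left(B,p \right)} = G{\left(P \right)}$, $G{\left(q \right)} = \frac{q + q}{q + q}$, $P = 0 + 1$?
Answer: $- \frac{3703543}{156825} \approx -23.616$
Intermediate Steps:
$Y{\left(m \right)} = -7 + m$
$P = 1$
$G{\left(q \right)} = 1$ ($G{\left(q \right)} = \frac{2 q}{2 q} = 2 q \frac{1}{2 q} = 1$)
$b{\left(B,p \right)} = 1$
$- \frac{28906}{136 \cdot 9} + \frac{b{\left(5 + 8 Y{\left(6 \right)},26 \right)}}{4100} = - \frac{28906}{136 \cdot 9} + 1 \cdot \frac{1}{4100} = - \frac{28906}{1224} + 1 \cdot \frac{1}{4100} = \left(-28906\right) \frac{1}{1224} + \frac{1}{4100} = - \frac{14453}{612} + \frac{1}{4100} = - \frac{3703543}{156825}$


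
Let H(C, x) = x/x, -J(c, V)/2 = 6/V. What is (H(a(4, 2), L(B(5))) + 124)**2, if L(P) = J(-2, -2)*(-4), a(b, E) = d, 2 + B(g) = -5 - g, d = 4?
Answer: 15625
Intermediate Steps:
B(g) = -7 - g (B(g) = -2 + (-5 - g) = -7 - g)
a(b, E) = 4
J(c, V) = -12/V
L(P) = -24 (L(P) = -12/(-2)*(-4) = -12*(-1/2)*(-4) = 6*(-4) = -24)
H(C, x) = 1
(H(a(4, 2), L(B(5))) + 124)**2 = (1 + 124)**2 = 125**2 = 15625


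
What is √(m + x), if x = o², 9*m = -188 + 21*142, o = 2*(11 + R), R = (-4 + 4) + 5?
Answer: √12010/3 ≈ 36.530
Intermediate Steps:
R = 5 (R = 0 + 5 = 5)
o = 32 (o = 2*(11 + 5) = 2*16 = 32)
m = 2794/9 (m = (-188 + 21*142)/9 = (-188 + 2982)/9 = (⅑)*2794 = 2794/9 ≈ 310.44)
x = 1024 (x = 32² = 1024)
√(m + x) = √(2794/9 + 1024) = √(12010/9) = √12010/3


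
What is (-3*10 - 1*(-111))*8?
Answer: 648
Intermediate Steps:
(-3*10 - 1*(-111))*8 = (-30 + 111)*8 = 81*8 = 648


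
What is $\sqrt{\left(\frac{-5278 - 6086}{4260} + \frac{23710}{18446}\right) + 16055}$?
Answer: $\frac{\sqrt{172097294015720135}}{3274165} \approx 126.7$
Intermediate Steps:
$\sqrt{\left(\frac{-5278 - 6086}{4260} + \frac{23710}{18446}\right) + 16055} = \sqrt{\left(\left(-11364\right) \frac{1}{4260} + 23710 \cdot \frac{1}{18446}\right) + 16055} = \sqrt{\left(- \frac{947}{355} + \frac{11855}{9223}\right) + 16055} = \sqrt{- \frac{4525656}{3274165} + 16055} = \sqrt{\frac{52562193419}{3274165}} = \frac{\sqrt{172097294015720135}}{3274165}$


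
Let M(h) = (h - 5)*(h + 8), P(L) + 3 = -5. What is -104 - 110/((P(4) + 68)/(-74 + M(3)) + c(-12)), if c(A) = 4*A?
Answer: -39576/389 ≈ -101.74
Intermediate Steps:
P(L) = -8 (P(L) = -3 - 5 = -8)
M(h) = (-5 + h)*(8 + h)
-104 - 110/((P(4) + 68)/(-74 + M(3)) + c(-12)) = -104 - 110/((-8 + 68)/(-74 + (-40 + 3² + 3*3)) + 4*(-12)) = -104 - 110/(60/(-74 + (-40 + 9 + 9)) - 48) = -104 - 110/(60/(-74 - 22) - 48) = -104 - 110/(60/(-96) - 48) = -104 - 110/(60*(-1/96) - 48) = -104 - 110/(-5/8 - 48) = -104 - 110/(-389/8) = -104 - 110*(-8/389) = -104 + 880/389 = -39576/389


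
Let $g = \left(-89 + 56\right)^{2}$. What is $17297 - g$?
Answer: $16208$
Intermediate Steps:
$g = 1089$ ($g = \left(-33\right)^{2} = 1089$)
$17297 - g = 17297 - 1089 = 16208$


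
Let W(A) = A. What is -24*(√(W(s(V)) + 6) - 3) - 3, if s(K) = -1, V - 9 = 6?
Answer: 69 - 24*√5 ≈ 15.334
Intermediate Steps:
V = 15 (V = 9 + 6 = 15)
-24*(√(W(s(V)) + 6) - 3) - 3 = -24*(√(-1 + 6) - 3) - 3 = -24*(√5 - 3) - 3 = -24*(-3 + √5) - 3 = -4*(-18 + 6*√5) - 3 = (72 - 24*√5) - 3 = 69 - 24*√5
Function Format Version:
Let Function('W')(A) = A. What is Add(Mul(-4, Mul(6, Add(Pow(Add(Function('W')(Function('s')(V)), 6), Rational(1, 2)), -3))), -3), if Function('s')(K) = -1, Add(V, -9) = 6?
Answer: Add(69, Mul(-24, Pow(5, Rational(1, 2)))) ≈ 15.334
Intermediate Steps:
V = 15 (V = Add(9, 6) = 15)
Add(Mul(-4, Mul(6, Add(Pow(Add(Function('W')(Function('s')(V)), 6), Rational(1, 2)), -3))), -3) = Add(Mul(-4, Mul(6, Add(Pow(Add(-1, 6), Rational(1, 2)), -3))), -3) = Add(Mul(-4, Mul(6, Add(Pow(5, Rational(1, 2)), -3))), -3) = Add(Mul(-4, Mul(6, Add(-3, Pow(5, Rational(1, 2))))), -3) = Add(Mul(-4, Add(-18, Mul(6, Pow(5, Rational(1, 2))))), -3) = Add(Add(72, Mul(-24, Pow(5, Rational(1, 2)))), -3) = Add(69, Mul(-24, Pow(5, Rational(1, 2))))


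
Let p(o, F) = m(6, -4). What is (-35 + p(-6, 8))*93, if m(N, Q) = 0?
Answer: -3255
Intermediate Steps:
p(o, F) = 0
(-35 + p(-6, 8))*93 = (-35 + 0)*93 = -35*93 = -3255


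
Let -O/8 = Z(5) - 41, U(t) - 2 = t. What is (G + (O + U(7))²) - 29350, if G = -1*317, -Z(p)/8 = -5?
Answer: -29378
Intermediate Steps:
U(t) = 2 + t
Z(p) = 40 (Z(p) = -8*(-5) = 40)
O = 8 (O = -8*(40 - 41) = -8*(-1) = 8)
G = -317
(G + (O + U(7))²) - 29350 = (-317 + (8 + (2 + 7))²) - 29350 = (-317 + (8 + 9)²) - 29350 = (-317 + 17²) - 29350 = (-317 + 289) - 29350 = -28 - 29350 = -29378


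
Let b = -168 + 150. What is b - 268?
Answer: -286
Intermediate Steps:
b = -18
b - 268 = -18 - 268 = -286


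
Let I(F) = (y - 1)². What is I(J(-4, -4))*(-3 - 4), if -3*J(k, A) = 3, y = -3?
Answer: -112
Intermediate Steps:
J(k, A) = -1 (J(k, A) = -⅓*3 = -1)
I(F) = 16 (I(F) = (-3 - 1)² = (-4)² = 16)
I(J(-4, -4))*(-3 - 4) = 16*(-3 - 4) = 16*(-7) = -112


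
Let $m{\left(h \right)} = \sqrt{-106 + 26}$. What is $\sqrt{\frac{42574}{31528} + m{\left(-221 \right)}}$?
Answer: $\frac{\sqrt{1712083 + 5071504 i \sqrt{5}}}{1126} \approx 2.2799 + 1.9615 i$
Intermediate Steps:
$m{\left(h \right)} = 4 i \sqrt{5}$ ($m{\left(h \right)} = \sqrt{-80} = 4 i \sqrt{5}$)
$\sqrt{\frac{42574}{31528} + m{\left(-221 \right)}} = \sqrt{\frac{42574}{31528} + 4 i \sqrt{5}} = \sqrt{42574 \cdot \frac{1}{31528} + 4 i \sqrt{5}} = \sqrt{\frac{3041}{2252} + 4 i \sqrt{5}}$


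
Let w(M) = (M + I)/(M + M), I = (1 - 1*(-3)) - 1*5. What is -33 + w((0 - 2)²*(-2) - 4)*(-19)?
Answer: -1039/24 ≈ -43.292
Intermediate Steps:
I = -1 (I = (1 + 3) - 5 = 4 - 5 = -1)
w(M) = (-1 + M)/(2*M) (w(M) = (M - 1)/(M + M) = (-1 + M)/((2*M)) = (-1 + M)*(1/(2*M)) = (-1 + M)/(2*M))
-33 + w((0 - 2)²*(-2) - 4)*(-19) = -33 + ((-1 + ((0 - 2)²*(-2) - 4))/(2*((0 - 2)²*(-2) - 4)))*(-19) = -33 + ((-1 + ((-2)²*(-2) - 4))/(2*((-2)²*(-2) - 4)))*(-19) = -33 + ((-1 + (4*(-2) - 4))/(2*(4*(-2) - 4)))*(-19) = -33 + ((-1 + (-8 - 4))/(2*(-8 - 4)))*(-19) = -33 + ((½)*(-1 - 12)/(-12))*(-19) = -33 + ((½)*(-1/12)*(-13))*(-19) = -33 + (13/24)*(-19) = -33 - 247/24 = -1039/24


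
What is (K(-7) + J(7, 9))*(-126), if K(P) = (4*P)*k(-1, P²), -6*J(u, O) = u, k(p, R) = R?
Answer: 173019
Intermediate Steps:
J(u, O) = -u/6
K(P) = 4*P³ (K(P) = (4*P)*P² = 4*P³)
(K(-7) + J(7, 9))*(-126) = (4*(-7)³ - ⅙*7)*(-126) = (4*(-343) - 7/6)*(-126) = (-1372 - 7/6)*(-126) = -8239/6*(-126) = 173019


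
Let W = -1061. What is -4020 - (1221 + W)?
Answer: -4180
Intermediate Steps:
-4020 - (1221 + W) = -4020 - (1221 - 1061) = -4020 - 1*160 = -4020 - 160 = -4180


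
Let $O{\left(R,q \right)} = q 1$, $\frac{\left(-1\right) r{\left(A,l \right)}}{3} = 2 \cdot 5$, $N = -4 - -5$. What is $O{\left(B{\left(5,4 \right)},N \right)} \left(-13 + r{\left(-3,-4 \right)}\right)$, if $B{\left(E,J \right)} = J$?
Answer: $-43$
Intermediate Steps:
$N = 1$ ($N = -4 + 5 = 1$)
$r{\left(A,l \right)} = -30$ ($r{\left(A,l \right)} = - 3 \cdot 2 \cdot 5 = \left(-3\right) 10 = -30$)
$O{\left(R,q \right)} = q$
$O{\left(B{\left(5,4 \right)},N \right)} \left(-13 + r{\left(-3,-4 \right)}\right) = 1 \left(-13 - 30\right) = 1 \left(-43\right) = -43$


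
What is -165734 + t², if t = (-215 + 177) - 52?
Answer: -157634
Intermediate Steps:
t = -90 (t = -38 - 52 = -90)
-165734 + t² = -165734 + (-90)² = -165734 + 8100 = -157634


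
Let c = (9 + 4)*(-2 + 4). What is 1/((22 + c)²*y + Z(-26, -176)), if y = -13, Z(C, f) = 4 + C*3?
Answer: -1/30026 ≈ -3.3304e-5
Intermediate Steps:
c = 26 (c = 13*2 = 26)
Z(C, f) = 4 + 3*C
1/((22 + c)²*y + Z(-26, -176)) = 1/((22 + 26)²*(-13) + (4 + 3*(-26))) = 1/(48²*(-13) + (4 - 78)) = 1/(2304*(-13) - 74) = 1/(-29952 - 74) = 1/(-30026) = -1/30026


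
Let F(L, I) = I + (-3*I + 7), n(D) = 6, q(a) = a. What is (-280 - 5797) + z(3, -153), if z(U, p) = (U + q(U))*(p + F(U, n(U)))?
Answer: -7025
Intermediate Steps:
F(L, I) = 7 - 2*I (F(L, I) = I + (7 - 3*I) = 7 - 2*I)
z(U, p) = 2*U*(-5 + p) (z(U, p) = (U + U)*(p + (7 - 2*6)) = (2*U)*(p + (7 - 12)) = (2*U)*(p - 5) = (2*U)*(-5 + p) = 2*U*(-5 + p))
(-280 - 5797) + z(3, -153) = (-280 - 5797) + 2*3*(-5 - 153) = -6077 + 2*3*(-158) = -6077 - 948 = -7025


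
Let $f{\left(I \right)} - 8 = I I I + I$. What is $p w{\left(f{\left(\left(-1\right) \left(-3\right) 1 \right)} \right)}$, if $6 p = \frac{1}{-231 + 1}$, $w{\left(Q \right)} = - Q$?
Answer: $\frac{19}{690} \approx 0.027536$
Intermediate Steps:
$f{\left(I \right)} = 8 + I + I^{3}$ ($f{\left(I \right)} = 8 + \left(I I I + I\right) = 8 + \left(I I^{2} + I\right) = 8 + \left(I^{3} + I\right) = 8 + \left(I + I^{3}\right) = 8 + I + I^{3}$)
$p = - \frac{1}{1380}$ ($p = \frac{1}{6 \left(-231 + 1\right)} = \frac{1}{6 \left(-230\right)} = \frac{1}{6} \left(- \frac{1}{230}\right) = - \frac{1}{1380} \approx -0.00072464$)
$p w{\left(f{\left(\left(-1\right) \left(-3\right) 1 \right)} \right)} = - \frac{\left(-1\right) \left(8 + \left(-1\right) \left(-3\right) 1 + \left(\left(-1\right) \left(-3\right) 1\right)^{3}\right)}{1380} = - \frac{\left(-1\right) \left(8 + 3 \cdot 1 + \left(3 \cdot 1\right)^{3}\right)}{1380} = - \frac{\left(-1\right) \left(8 + 3 + 3^{3}\right)}{1380} = - \frac{\left(-1\right) \left(8 + 3 + 27\right)}{1380} = - \frac{\left(-1\right) 38}{1380} = \left(- \frac{1}{1380}\right) \left(-38\right) = \frac{19}{690}$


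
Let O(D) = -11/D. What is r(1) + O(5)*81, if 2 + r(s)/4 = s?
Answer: -911/5 ≈ -182.20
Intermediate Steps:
r(s) = -8 + 4*s
r(1) + O(5)*81 = (-8 + 4*1) - 11/5*81 = (-8 + 4) - 11*⅕*81 = -4 - 11/5*81 = -4 - 891/5 = -911/5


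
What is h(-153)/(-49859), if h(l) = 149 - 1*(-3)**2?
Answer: -140/49859 ≈ -0.0028079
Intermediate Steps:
h(l) = 140 (h(l) = 149 - 1*9 = 149 - 9 = 140)
h(-153)/(-49859) = 140/(-49859) = 140*(-1/49859) = -140/49859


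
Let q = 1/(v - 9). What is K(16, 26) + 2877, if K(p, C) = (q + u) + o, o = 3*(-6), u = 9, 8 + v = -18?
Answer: 100379/35 ≈ 2868.0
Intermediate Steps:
v = -26 (v = -8 - 18 = -26)
o = -18
q = -1/35 (q = 1/(-26 - 9) = 1/(-35) = -1/35 ≈ -0.028571)
K(p, C) = -316/35 (K(p, C) = (-1/35 + 9) - 18 = 314/35 - 18 = -316/35)
K(16, 26) + 2877 = -316/35 + 2877 = 100379/35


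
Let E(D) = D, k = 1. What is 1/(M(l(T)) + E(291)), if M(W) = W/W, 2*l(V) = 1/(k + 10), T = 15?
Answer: 1/292 ≈ 0.0034247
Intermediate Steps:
l(V) = 1/22 (l(V) = 1/(2*(1 + 10)) = (½)/11 = (½)*(1/11) = 1/22)
M(W) = 1
1/(M(l(T)) + E(291)) = 1/(1 + 291) = 1/292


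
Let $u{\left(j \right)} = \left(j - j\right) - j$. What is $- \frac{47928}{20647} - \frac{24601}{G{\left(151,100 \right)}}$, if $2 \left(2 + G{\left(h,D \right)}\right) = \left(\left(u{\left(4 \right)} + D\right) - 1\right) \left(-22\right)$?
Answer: $\frac{457756231}{21617409} \approx 21.175$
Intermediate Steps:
$u{\left(j \right)} = - j$ ($u{\left(j \right)} = 0 - j = - j$)
$G{\left(h,D \right)} = 53 - 11 D$ ($G{\left(h,D \right)} = -2 + \frac{\left(\left(\left(-1\right) 4 + D\right) - 1\right) \left(-22\right)}{2} = -2 + \frac{\left(\left(-4 + D\right) - 1\right) \left(-22\right)}{2} = -2 + \frac{\left(-5 + D\right) \left(-22\right)}{2} = -2 + \frac{110 - 22 D}{2} = -2 - \left(-55 + 11 D\right) = 53 - 11 D$)
$- \frac{47928}{20647} - \frac{24601}{G{\left(151,100 \right)}} = - \frac{47928}{20647} - \frac{24601}{53 - 1100} = \left(-47928\right) \frac{1}{20647} - \frac{24601}{53 - 1100} = - \frac{47928}{20647} - \frac{24601}{-1047} = - \frac{47928}{20647} - - \frac{24601}{1047} = - \frac{47928}{20647} + \frac{24601}{1047} = \frac{457756231}{21617409}$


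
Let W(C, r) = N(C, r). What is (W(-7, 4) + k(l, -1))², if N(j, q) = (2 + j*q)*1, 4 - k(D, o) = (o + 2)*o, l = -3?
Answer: 441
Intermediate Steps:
k(D, o) = 4 - o*(2 + o) (k(D, o) = 4 - (o + 2)*o = 4 - (2 + o)*o = 4 - o*(2 + o))
N(j, q) = 2 + j*q
W(C, r) = 2 + C*r
(W(-7, 4) + k(l, -1))² = ((2 - 7*4) + (4 - 1*(-1)² - 2*(-1)))² = ((2 - 28) + (4 - 1*1 + 2))² = (-26 + (4 - 1 + 2))² = (-26 + 5)² = (-21)² = 441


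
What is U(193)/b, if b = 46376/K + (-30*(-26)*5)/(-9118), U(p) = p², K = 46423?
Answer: 7883469880793/120903334 ≈ 65205.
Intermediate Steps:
b = 120903334/211642457 (b = 46376/46423 + (-30*(-26)*5)/(-9118) = 46376*(1/46423) + (780*5)*(-1/9118) = 46376/46423 + 3900*(-1/9118) = 46376/46423 - 1950/4559 = 120903334/211642457 ≈ 0.57126)
U(193)/b = 193²/(120903334/211642457) = 37249*(211642457/120903334) = 7883469880793/120903334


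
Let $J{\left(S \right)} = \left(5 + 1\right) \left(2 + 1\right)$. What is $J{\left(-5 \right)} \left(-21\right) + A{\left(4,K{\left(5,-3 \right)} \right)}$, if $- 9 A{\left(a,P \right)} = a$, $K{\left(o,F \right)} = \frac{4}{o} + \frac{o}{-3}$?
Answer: $- \frac{3406}{9} \approx -378.44$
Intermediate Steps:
$K{\left(o,F \right)} = \frac{4}{o} - \frac{o}{3}$ ($K{\left(o,F \right)} = \frac{4}{o} + o \left(- \frac{1}{3}\right) = \frac{4}{o} - \frac{o}{3}$)
$A{\left(a,P \right)} = - \frac{a}{9}$
$J{\left(S \right)} = 18$ ($J{\left(S \right)} = 6 \cdot 3 = 18$)
$J{\left(-5 \right)} \left(-21\right) + A{\left(4,K{\left(5,-3 \right)} \right)} = 18 \left(-21\right) - \frac{4}{9} = -378 - \frac{4}{9} = - \frac{3406}{9}$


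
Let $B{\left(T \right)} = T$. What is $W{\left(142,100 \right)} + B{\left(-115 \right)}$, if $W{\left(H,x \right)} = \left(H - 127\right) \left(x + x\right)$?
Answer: $2885$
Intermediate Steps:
$W{\left(H,x \right)} = 2 x \left(-127 + H\right)$ ($W{\left(H,x \right)} = \left(-127 + H\right) 2 x = 2 x \left(-127 + H\right)$)
$W{\left(142,100 \right)} + B{\left(-115 \right)} = 2 \cdot 100 \left(-127 + 142\right) - 115 = 2 \cdot 100 \cdot 15 - 115 = 3000 - 115 = 2885$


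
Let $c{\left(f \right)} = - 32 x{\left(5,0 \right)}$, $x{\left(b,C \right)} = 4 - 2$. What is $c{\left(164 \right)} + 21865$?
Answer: $21801$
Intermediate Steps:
$x{\left(b,C \right)} = 2$
$c{\left(f \right)} = -64$ ($c{\left(f \right)} = \left(-32\right) 2 = -64$)
$c{\left(164 \right)} + 21865 = -64 + 21865 = 21801$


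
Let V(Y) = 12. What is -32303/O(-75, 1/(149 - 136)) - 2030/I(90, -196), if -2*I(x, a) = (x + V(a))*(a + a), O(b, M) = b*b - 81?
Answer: -558721/94248 ≈ -5.9282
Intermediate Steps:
O(b, M) = -81 + b² (O(b, M) = b² - 81 = -81 + b²)
I(x, a) = -a*(12 + x) (I(x, a) = -(x + 12)*(a + a)/2 = -(12 + x)*2*a/2 = -a*(12 + x))
-32303/O(-75, 1/(149 - 136)) - 2030/I(90, -196) = -32303/(-81 + (-75)²) - 2030*1/(196*(12 + 90)) = -32303/(-81 + 5625) - 2030/((-1*(-196)*102)) = -32303/5544 - 2030/19992 = -32303*1/5544 - 2030*1/19992 = -32303/5544 - 145/1428 = -558721/94248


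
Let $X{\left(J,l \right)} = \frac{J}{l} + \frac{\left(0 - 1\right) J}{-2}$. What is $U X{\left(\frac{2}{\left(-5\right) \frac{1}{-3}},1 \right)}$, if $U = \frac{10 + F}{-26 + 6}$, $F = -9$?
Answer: $- \frac{9}{100} \approx -0.09$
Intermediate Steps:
$X{\left(J,l \right)} = \frac{J}{2} + \frac{J}{l}$ ($X{\left(J,l \right)} = \frac{J}{l} + - J \left(- \frac{1}{2}\right) = \frac{J}{l} + \frac{J}{2} = \frac{J}{2} + \frac{J}{l}$)
$U = - \frac{1}{20}$ ($U = \frac{10 - 9}{-26 + 6} = 1 \frac{1}{-20} = 1 \left(- \frac{1}{20}\right) = - \frac{1}{20} \approx -0.05$)
$U X{\left(\frac{2}{\left(-5\right) \frac{1}{-3}},1 \right)} = - \frac{\frac{2 \frac{1}{\left(-5\right) \frac{1}{-3}}}{2} + \frac{2 \frac{1}{\left(-5\right) \frac{1}{-3}}}{1}}{20} = - \frac{\frac{2 \frac{1}{\left(-5\right) \left(- \frac{1}{3}\right)}}{2} + \frac{2}{\left(-5\right) \left(- \frac{1}{3}\right)} 1}{20} = - \frac{\frac{2 \frac{1}{\frac{5}{3}}}{2} + \frac{2}{\frac{5}{3}} \cdot 1}{20} = - \frac{\frac{2 \cdot \frac{3}{5}}{2} + 2 \cdot \frac{3}{5} \cdot 1}{20} = - \frac{\frac{1}{2} \cdot \frac{6}{5} + \frac{6}{5} \cdot 1}{20} = - \frac{\frac{3}{5} + \frac{6}{5}}{20} = \left(- \frac{1}{20}\right) \frac{9}{5} = - \frac{9}{100}$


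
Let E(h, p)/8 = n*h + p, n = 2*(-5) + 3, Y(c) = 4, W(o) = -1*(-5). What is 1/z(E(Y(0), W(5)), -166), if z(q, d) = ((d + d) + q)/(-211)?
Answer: 211/516 ≈ 0.40891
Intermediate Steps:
W(o) = 5
n = -7 (n = -10 + 3 = -7)
E(h, p) = -56*h + 8*p (E(h, p) = 8*(-7*h + p) = 8*(p - 7*h) = -56*h + 8*p)
z(q, d) = -2*d/211 - q/211 (z(q, d) = (2*d + q)*(-1/211) = (q + 2*d)*(-1/211) = -2*d/211 - q/211)
1/z(E(Y(0), W(5)), -166) = 1/(-2/211*(-166) - (-56*4 + 8*5)/211) = 1/(332/211 - (-224 + 40)/211) = 1/(332/211 - 1/211*(-184)) = 1/(332/211 + 184/211) = 1/(516/211) = 211/516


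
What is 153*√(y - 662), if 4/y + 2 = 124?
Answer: 306*I*√615795/61 ≈ 3936.5*I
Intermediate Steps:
y = 2/61 (y = 4/(-2 + 124) = 4/122 = 4*(1/122) = 2/61 ≈ 0.032787)
153*√(y - 662) = 153*√(2/61 - 662) = 153*√(-40380/61) = 153*(2*I*√615795/61) = 306*I*√615795/61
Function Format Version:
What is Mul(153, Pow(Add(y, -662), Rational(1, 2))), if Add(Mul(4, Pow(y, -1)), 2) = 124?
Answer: Mul(Rational(306, 61), I, Pow(615795, Rational(1, 2))) ≈ Mul(3936.5, I)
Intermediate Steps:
y = Rational(2, 61) (y = Mul(4, Pow(Add(-2, 124), -1)) = Mul(4, Pow(122, -1)) = Mul(4, Rational(1, 122)) = Rational(2, 61) ≈ 0.032787)
Mul(153, Pow(Add(y, -662), Rational(1, 2))) = Mul(153, Pow(Add(Rational(2, 61), -662), Rational(1, 2))) = Mul(153, Pow(Rational(-40380, 61), Rational(1, 2))) = Mul(153, Mul(Rational(2, 61), I, Pow(615795, Rational(1, 2)))) = Mul(Rational(306, 61), I, Pow(615795, Rational(1, 2)))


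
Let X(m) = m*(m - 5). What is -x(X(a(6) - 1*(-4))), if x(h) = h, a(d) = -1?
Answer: 6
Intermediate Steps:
X(m) = m*(-5 + m)
-x(X(a(6) - 1*(-4))) = -(-1 - 1*(-4))*(-5 + (-1 - 1*(-4))) = -(-1 + 4)*(-5 + (-1 + 4)) = -3*(-5 + 3) = -3*(-2) = -1*(-6) = 6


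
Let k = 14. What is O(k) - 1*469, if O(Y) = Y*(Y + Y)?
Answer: -77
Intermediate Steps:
O(Y) = 2*Y**2 (O(Y) = Y*(2*Y) = 2*Y**2)
O(k) - 1*469 = 2*14**2 - 1*469 = 2*196 - 469 = 392 - 469 = -77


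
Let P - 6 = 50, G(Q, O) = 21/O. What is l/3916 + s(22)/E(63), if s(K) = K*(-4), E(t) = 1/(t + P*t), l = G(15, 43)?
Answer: -53211955083/168388 ≈ -3.1601e+5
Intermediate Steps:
P = 56 (P = 6 + 50 = 56)
l = 21/43 ≈ 0.48837
E(t) = 1/(57*t) (E(t) = 1/(t + 56*t) = 1/(57*t))
s(K) = -4*K
l/3916 + s(22)/E(63) = (21/43)/3916 + (-4*22)/(((1/57)/63)) = (21/43)*(1/3916) - 88/((1/57)*(1/63)) = 21/168388 - 88/1/3591 = 21/168388 - 88*3591 = 21/168388 - 316008 = -53211955083/168388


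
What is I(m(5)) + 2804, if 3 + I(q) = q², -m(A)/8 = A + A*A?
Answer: 60401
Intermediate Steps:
m(A) = -8*A - 8*A² (m(A) = -8*(A + A*A) = -8*(A + A²) = -8*A - 8*A²)
I(q) = -3 + q²
I(m(5)) + 2804 = (-3 + (-8*5*(1 + 5))²) + 2804 = (-3 + (-8*5*6)²) + 2804 = (-3 + (-240)²) + 2804 = (-3 + 57600) + 2804 = 57597 + 2804 = 60401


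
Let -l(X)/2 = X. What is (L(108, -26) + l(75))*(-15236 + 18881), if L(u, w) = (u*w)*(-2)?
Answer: 19923570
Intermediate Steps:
l(X) = -2*X
L(u, w) = -2*u*w
(L(108, -26) + l(75))*(-15236 + 18881) = (-2*108*(-26) - 2*75)*(-15236 + 18881) = (5616 - 150)*3645 = 5466*3645 = 19923570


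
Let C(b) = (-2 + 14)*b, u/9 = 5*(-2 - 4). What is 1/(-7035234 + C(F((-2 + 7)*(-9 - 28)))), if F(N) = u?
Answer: -1/7038474 ≈ -1.4208e-7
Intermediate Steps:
u = -270 (u = 9*(5*(-2 - 4)) = 9*(5*(-6)) = 9*(-30) = -270)
F(N) = -270
C(b) = 12*b
1/(-7035234 + C(F((-2 + 7)*(-9 - 28)))) = 1/(-7035234 + 12*(-270)) = 1/(-7035234 - 3240) = 1/(-7038474) = -1/7038474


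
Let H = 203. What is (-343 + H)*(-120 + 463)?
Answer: -48020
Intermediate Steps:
(-343 + H)*(-120 + 463) = (-343 + 203)*(-120 + 463) = -140*343 = -48020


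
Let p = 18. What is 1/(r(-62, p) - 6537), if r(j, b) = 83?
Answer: -1/6454 ≈ -0.00015494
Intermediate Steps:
1/(r(-62, p) - 6537) = 1/(83 - 6537) = 1/(-6454) = -1/6454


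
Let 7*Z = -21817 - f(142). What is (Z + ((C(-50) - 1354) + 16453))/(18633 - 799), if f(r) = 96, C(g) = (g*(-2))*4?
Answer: 1170/1687 ≈ 0.69354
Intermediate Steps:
C(g) = -8*g (C(g) = -2*g*4 = -8*g)
Z = -21913/7 (Z = (-21817 - 1*96)/7 = (-21817 - 96)/7 = (⅐)*(-21913) = -21913/7 ≈ -3130.4)
(Z + ((C(-50) - 1354) + 16453))/(18633 - 799) = (-21913/7 + ((-8*(-50) - 1354) + 16453))/(18633 - 799) = (-21913/7 + ((400 - 1354) + 16453))/17834 = (-21913/7 + (-954 + 16453))*(1/17834) = (-21913/7 + 15499)*(1/17834) = (86580/7)*(1/17834) = 1170/1687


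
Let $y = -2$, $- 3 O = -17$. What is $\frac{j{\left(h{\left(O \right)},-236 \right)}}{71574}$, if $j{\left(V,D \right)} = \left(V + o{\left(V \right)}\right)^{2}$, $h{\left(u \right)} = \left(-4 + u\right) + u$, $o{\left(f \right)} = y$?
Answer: $\frac{128}{322083} \approx 0.00039741$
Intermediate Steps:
$O = \frac{17}{3}$ ($O = \left(- \frac{1}{3}\right) \left(-17\right) = \frac{17}{3} \approx 5.6667$)
$o{\left(f \right)} = -2$
$h{\left(u \right)} = -4 + 2 u$
$j{\left(V,D \right)} = \left(-2 + V\right)^{2}$ ($j{\left(V,D \right)} = \left(V - 2\right)^{2} = \left(-2 + V\right)^{2}$)
$\frac{j{\left(h{\left(O \right)},-236 \right)}}{71574} = \frac{\left(-2 + \left(-4 + 2 \cdot \frac{17}{3}\right)\right)^{2}}{71574} = \left(-2 + \left(-4 + \frac{34}{3}\right)\right)^{2} \cdot \frac{1}{71574} = \left(-2 + \frac{22}{3}\right)^{2} \cdot \frac{1}{71574} = \left(\frac{16}{3}\right)^{2} \cdot \frac{1}{71574} = \frac{256}{9} \cdot \frac{1}{71574} = \frac{128}{322083}$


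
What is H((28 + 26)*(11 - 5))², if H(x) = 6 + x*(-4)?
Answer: 1664100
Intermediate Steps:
H(x) = 6 - 4*x
H((28 + 26)*(11 - 5))² = (6 - 4*(28 + 26)*(11 - 5))² = (6 - 216*6)² = (6 - 4*324)² = (6 - 1296)² = (-1290)² = 1664100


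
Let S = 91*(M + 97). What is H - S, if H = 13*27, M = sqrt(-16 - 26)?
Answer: -8476 - 91*I*sqrt(42) ≈ -8476.0 - 589.75*I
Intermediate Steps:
M = I*sqrt(42) (M = sqrt(-42) = I*sqrt(42) ≈ 6.4807*I)
S = 8827 + 91*I*sqrt(42) (S = 91*(I*sqrt(42) + 97) = 91*(97 + I*sqrt(42)) = 8827 + 91*I*sqrt(42) ≈ 8827.0 + 589.75*I)
H = 351
H - S = 351 - (8827 + 91*I*sqrt(42)) = 351 + (-8827 - 91*I*sqrt(42)) = -8476 - 91*I*sqrt(42)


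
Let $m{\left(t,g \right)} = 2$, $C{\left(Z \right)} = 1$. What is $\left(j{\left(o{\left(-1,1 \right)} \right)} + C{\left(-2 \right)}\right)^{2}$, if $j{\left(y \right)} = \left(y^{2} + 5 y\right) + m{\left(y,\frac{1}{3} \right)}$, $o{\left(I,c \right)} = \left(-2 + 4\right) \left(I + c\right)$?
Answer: $9$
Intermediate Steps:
$o{\left(I,c \right)} = 2 I + 2 c$ ($o{\left(I,c \right)} = 2 \left(I + c\right) = 2 I + 2 c$)
$j{\left(y \right)} = 2 + y^{2} + 5 y$ ($j{\left(y \right)} = \left(y^{2} + 5 y\right) + 2 = 2 + y^{2} + 5 y$)
$\left(j{\left(o{\left(-1,1 \right)} \right)} + C{\left(-2 \right)}\right)^{2} = \left(\left(2 + \left(2 \left(-1\right) + 2 \cdot 1\right)^{2} + 5 \left(2 \left(-1\right) + 2 \cdot 1\right)\right) + 1\right)^{2} = \left(\left(2 + \left(-2 + 2\right)^{2} + 5 \left(-2 + 2\right)\right) + 1\right)^{2} = \left(\left(2 + 0^{2} + 5 \cdot 0\right) + 1\right)^{2} = \left(\left(2 + 0 + 0\right) + 1\right)^{2} = \left(2 + 1\right)^{2} = 3^{2} = 9$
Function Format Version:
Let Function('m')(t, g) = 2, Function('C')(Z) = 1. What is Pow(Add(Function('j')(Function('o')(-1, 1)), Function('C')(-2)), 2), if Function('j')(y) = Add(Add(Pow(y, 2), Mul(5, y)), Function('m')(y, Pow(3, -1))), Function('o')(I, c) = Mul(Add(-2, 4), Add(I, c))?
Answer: 9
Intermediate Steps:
Function('o')(I, c) = Add(Mul(2, I), Mul(2, c)) (Function('o')(I, c) = Mul(2, Add(I, c)) = Add(Mul(2, I), Mul(2, c)))
Function('j')(y) = Add(2, Pow(y, 2), Mul(5, y)) (Function('j')(y) = Add(Add(Pow(y, 2), Mul(5, y)), 2) = Add(2, Pow(y, 2), Mul(5, y)))
Pow(Add(Function('j')(Function('o')(-1, 1)), Function('C')(-2)), 2) = Pow(Add(Add(2, Pow(Add(Mul(2, -1), Mul(2, 1)), 2), Mul(5, Add(Mul(2, -1), Mul(2, 1)))), 1), 2) = Pow(Add(Add(2, Pow(Add(-2, 2), 2), Mul(5, Add(-2, 2))), 1), 2) = Pow(Add(Add(2, Pow(0, 2), Mul(5, 0)), 1), 2) = Pow(Add(Add(2, 0, 0), 1), 2) = Pow(Add(2, 1), 2) = Pow(3, 2) = 9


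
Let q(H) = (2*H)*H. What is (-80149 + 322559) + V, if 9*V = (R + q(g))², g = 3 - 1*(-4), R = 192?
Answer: 2265790/9 ≈ 2.5175e+5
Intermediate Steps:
g = 7 (g = 3 + 4 = 7)
q(H) = 2*H²
V = 84100/9 (V = (192 + 2*7²)²/9 = (192 + 2*49)²/9 = (192 + 98)²/9 = (⅑)*290² = (⅑)*84100 = 84100/9 ≈ 9344.4)
(-80149 + 322559) + V = (-80149 + 322559) + 84100/9 = 242410 + 84100/9 = 2265790/9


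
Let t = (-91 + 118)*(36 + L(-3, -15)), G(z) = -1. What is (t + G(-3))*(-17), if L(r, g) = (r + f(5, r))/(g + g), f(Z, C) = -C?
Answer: -16507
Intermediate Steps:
L(r, g) = 0 (L(r, g) = (r - r)/(g + g) = 0/((2*g)) = 0*(1/(2*g)) = 0)
t = 972 (t = (-91 + 118)*(36 + 0) = 27*36 = 972)
(t + G(-3))*(-17) = (972 - 1)*(-17) = 971*(-17) = -16507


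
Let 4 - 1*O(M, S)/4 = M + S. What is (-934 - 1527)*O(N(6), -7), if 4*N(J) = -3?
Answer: -115667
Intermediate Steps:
N(J) = -¾ (N(J) = (¼)*(-3) = -¾)
O(M, S) = 16 - 4*M - 4*S (O(M, S) = 16 - 4*(M + S) = 16 + (-4*M - 4*S) = 16 - 4*M - 4*S)
(-934 - 1527)*O(N(6), -7) = (-934 - 1527)*(16 - 4*(-¾) - 4*(-7)) = -2461*(16 + 3 + 28) = -2461*47 = -115667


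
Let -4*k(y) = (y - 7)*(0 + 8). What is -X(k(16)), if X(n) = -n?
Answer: -18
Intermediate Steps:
k(y) = 14 - 2*y (k(y) = -(y - 7)*(0 + 8)/4 = -(-7 + y)*8/4 = -(-56 + 8*y)/4 = 14 - 2*y)
-X(k(16)) = -(-1)*(14 - 2*16) = -(-1)*(14 - 32) = -(-1)*(-18) = -1*18 = -18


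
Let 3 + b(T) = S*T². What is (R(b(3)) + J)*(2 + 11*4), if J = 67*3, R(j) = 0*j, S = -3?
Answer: 9246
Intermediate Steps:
b(T) = -3 - 3*T²
R(j) = 0
J = 201
(R(b(3)) + J)*(2 + 11*4) = (0 + 201)*(2 + 11*4) = 201*(2 + 44) = 201*46 = 9246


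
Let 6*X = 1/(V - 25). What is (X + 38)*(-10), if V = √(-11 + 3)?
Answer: -721495/1899 + 10*I*√2/1899 ≈ -379.93 + 0.0074471*I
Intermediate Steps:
V = 2*I*√2 (V = √(-8) = 2*I*√2 ≈ 2.8284*I)
X = 1/(6*(-25 + 2*I*√2)) (X = 1/(6*(2*I*√2 - 25)) = 1/(6*(-25 + 2*I*√2)) ≈ -0.0065824 - 0.00074472*I)
(X + 38)*(-10) = ((-25/3798 - I*√2/1899) + 38)*(-10) = (144299/3798 - I*√2/1899)*(-10) = -721495/1899 + 10*I*√2/1899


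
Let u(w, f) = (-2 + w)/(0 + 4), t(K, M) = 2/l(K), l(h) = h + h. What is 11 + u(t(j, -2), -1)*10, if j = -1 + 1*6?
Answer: 13/2 ≈ 6.5000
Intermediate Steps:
j = 5 (j = -1 + 6 = 5)
l(h) = 2*h
t(K, M) = 1/K (t(K, M) = 2/((2*K)) = 2*(1/(2*K)) = 1/K)
u(w, f) = -½ + w/4 (u(w, f) = (-2 + w)/4 = (-2 + w)*(¼) = -½ + w/4)
11 + u(t(j, -2), -1)*10 = 11 + (-½ + (¼)/5)*10 = 11 + (-½ + (¼)*(⅕))*10 = 11 + (-½ + 1/20)*10 = 11 - 9/20*10 = 11 - 9/2 = 13/2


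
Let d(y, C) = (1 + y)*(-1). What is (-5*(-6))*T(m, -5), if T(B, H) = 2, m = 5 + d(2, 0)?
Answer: 60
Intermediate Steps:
d(y, C) = -1 - y
m = 2 (m = 5 + (-1 - 1*2) = 5 + (-1 - 2) = 5 - 3 = 2)
(-5*(-6))*T(m, -5) = -5*(-6)*2 = 30*2 = 60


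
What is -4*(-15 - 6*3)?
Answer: 132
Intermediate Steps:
-4*(-15 - 6*3) = -4*(-15 - 18) = -4*(-33) = 132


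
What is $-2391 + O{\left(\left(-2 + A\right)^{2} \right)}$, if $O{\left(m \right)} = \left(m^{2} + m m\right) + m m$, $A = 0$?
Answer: $-2343$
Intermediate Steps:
$O{\left(m \right)} = 3 m^{2}$ ($O{\left(m \right)} = \left(m^{2} + m^{2}\right) + m^{2} = 2 m^{2} + m^{2} = 3 m^{2}$)
$-2391 + O{\left(\left(-2 + A\right)^{2} \right)} = -2391 + 3 \left(\left(-2 + 0\right)^{2}\right)^{2} = -2391 + 3 \left(\left(-2\right)^{2}\right)^{2} = -2391 + 3 \cdot 4^{2} = -2391 + 3 \cdot 16 = -2391 + 48 = -2343$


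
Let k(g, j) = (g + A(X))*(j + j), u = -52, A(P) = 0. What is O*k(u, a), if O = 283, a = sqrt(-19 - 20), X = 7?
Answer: -29432*I*sqrt(39) ≈ -1.838e+5*I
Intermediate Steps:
a = I*sqrt(39) (a = sqrt(-39) = I*sqrt(39) ≈ 6.245*I)
k(g, j) = 2*g*j (k(g, j) = (g + 0)*(j + j) = g*(2*j) = 2*g*j)
O*k(u, a) = 283*(2*(-52)*(I*sqrt(39))) = 283*(-104*I*sqrt(39)) = -29432*I*sqrt(39)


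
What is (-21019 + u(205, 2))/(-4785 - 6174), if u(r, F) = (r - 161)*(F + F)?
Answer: 20843/10959 ≈ 1.9019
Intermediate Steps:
u(r, F) = 2*F*(-161 + r) (u(r, F) = (-161 + r)*(2*F) = 2*F*(-161 + r))
(-21019 + u(205, 2))/(-4785 - 6174) = (-21019 + 2*2*(-161 + 205))/(-4785 - 6174) = (-21019 + 2*2*44)/(-10959) = (-21019 + 176)*(-1/10959) = -20843*(-1/10959) = 20843/10959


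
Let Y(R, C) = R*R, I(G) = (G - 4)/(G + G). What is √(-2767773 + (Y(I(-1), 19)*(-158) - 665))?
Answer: I*√11077702/2 ≈ 1664.2*I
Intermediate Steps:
I(G) = (-4 + G)/(2*G) (I(G) = (-4 + G)/((2*G)) = (-4 + G)*(1/(2*G)) = (-4 + G)/(2*G))
Y(R, C) = R²
√(-2767773 + (Y(I(-1), 19)*(-158) - 665)) = √(-2767773 + (((½)*(-4 - 1)/(-1))²*(-158) - 665)) = √(-2767773 + (((½)*(-1)*(-5))²*(-158) - 665)) = √(-2767773 + ((5/2)²*(-158) - 665)) = √(-2767773 + ((25/4)*(-158) - 665)) = √(-2767773 + (-1975/2 - 665)) = √(-2767773 - 3305/2) = √(-5538851/2) = I*√11077702/2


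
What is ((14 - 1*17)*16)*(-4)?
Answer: 192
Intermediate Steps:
((14 - 1*17)*16)*(-4) = ((14 - 17)*16)*(-4) = -3*16*(-4) = -48*(-4) = 192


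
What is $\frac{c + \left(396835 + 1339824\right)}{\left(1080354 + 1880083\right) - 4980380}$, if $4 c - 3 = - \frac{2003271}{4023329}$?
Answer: $- \frac{6987153034490}{8126895250247} \approx -0.85976$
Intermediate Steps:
$c = \frac{2516679}{4023329}$ ($c = \frac{3}{4} + \frac{\left(-2003271\right) \frac{1}{4023329}}{4} = \frac{3}{4} + \frac{1}{4} \left(- \frac{2003271}{4023329}\right) = \frac{3}{4} - \frac{2003271}{16093316} = \frac{2516679}{4023329} \approx 0.62552$)
$\frac{c + \left(396835 + 1339824\right)}{\left(1080354 + 1880083\right) - 4980380} = \frac{\frac{2516679}{4023329} + \left(396835 + 1339824\right)}{\left(1080354 + 1880083\right) - 4980380} = \frac{\frac{2516679}{4023329} + 1736659}{2960437 - 4980380} = \frac{6987153034490}{4023329 \left(-2019943\right)} = \frac{6987153034490}{4023329} \left(- \frac{1}{2019943}\right) = - \frac{6987153034490}{8126895250247}$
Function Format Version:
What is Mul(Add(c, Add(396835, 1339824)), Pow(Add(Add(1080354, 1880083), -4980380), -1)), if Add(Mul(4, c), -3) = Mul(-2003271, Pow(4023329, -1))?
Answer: Rational(-6987153034490, 8126895250247) ≈ -0.85976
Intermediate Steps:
c = Rational(2516679, 4023329) (c = Add(Rational(3, 4), Mul(Rational(1, 4), Mul(-2003271, Pow(4023329, -1)))) = Add(Rational(3, 4), Mul(Rational(1, 4), Mul(-2003271, Rational(1, 4023329)))) = Add(Rational(3, 4), Mul(Rational(1, 4), Rational(-2003271, 4023329))) = Add(Rational(3, 4), Rational(-2003271, 16093316)) = Rational(2516679, 4023329) ≈ 0.62552)
Mul(Add(c, Add(396835, 1339824)), Pow(Add(Add(1080354, 1880083), -4980380), -1)) = Mul(Add(Rational(2516679, 4023329), Add(396835, 1339824)), Pow(Add(Add(1080354, 1880083), -4980380), -1)) = Mul(Add(Rational(2516679, 4023329), 1736659), Pow(Add(2960437, -4980380), -1)) = Mul(Rational(6987153034490, 4023329), Pow(-2019943, -1)) = Mul(Rational(6987153034490, 4023329), Rational(-1, 2019943)) = Rational(-6987153034490, 8126895250247)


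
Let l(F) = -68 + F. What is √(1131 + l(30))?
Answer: √1093 ≈ 33.061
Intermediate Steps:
√(1131 + l(30)) = √(1131 + (-68 + 30)) = √(1131 - 38) = √1093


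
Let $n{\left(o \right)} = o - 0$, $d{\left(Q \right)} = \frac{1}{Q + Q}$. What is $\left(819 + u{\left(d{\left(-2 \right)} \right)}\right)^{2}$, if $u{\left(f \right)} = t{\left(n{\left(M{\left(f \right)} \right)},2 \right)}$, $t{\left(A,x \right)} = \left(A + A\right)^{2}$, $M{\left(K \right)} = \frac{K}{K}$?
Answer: $677329$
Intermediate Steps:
$M{\left(K \right)} = 1$
$d{\left(Q \right)} = \frac{1}{2 Q}$
$n{\left(o \right)} = o$ ($n{\left(o \right)} = o + 0 = o$)
$t{\left(A,x \right)} = 4 A^{2}$ ($t{\left(A,x \right)} = \left(2 A\right)^{2} = 4 A^{2}$)
$u{\left(f \right)} = 4$ ($u{\left(f \right)} = 4 \cdot 1^{2} = 4 \cdot 1 = 4$)
$\left(819 + u{\left(d{\left(-2 \right)} \right)}\right)^{2} = \left(819 + 4\right)^{2} = 823^{2} = 677329$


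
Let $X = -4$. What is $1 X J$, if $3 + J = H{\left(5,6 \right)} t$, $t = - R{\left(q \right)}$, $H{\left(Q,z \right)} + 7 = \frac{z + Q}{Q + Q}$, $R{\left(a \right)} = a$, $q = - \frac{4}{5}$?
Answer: $\frac{772}{25} \approx 30.88$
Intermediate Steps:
$q = - \frac{4}{5}$ ($q = \left(-4\right) \frac{1}{5} = - \frac{4}{5} \approx -0.8$)
$H{\left(Q,z \right)} = -7 + \frac{Q + z}{2 Q}$ ($H{\left(Q,z \right)} = -7 + \frac{z + Q}{Q + Q} = -7 + \frac{Q + z}{2 Q}$)
$t = \frac{4}{5}$ ($t = \left(-1\right) \left(- \frac{4}{5}\right) = \frac{4}{5} \approx 0.8$)
$J = - \frac{193}{25}$ ($J = -3 + \frac{6 - 65}{2 \cdot 5} \cdot \frac{4}{5} = -3 + \frac{1}{2} \cdot \frac{1}{5} \left(6 - 65\right) \frac{4}{5} = -3 + \frac{1}{2} \cdot \frac{1}{5} \left(-59\right) \frac{4}{5} = -3 - \frac{118}{25} = - \frac{193}{25} \approx -7.72$)
$1 X J = 1 \left(-4\right) \left(- \frac{193}{25}\right) = \left(-4\right) \left(- \frac{193}{25}\right) = \frac{772}{25}$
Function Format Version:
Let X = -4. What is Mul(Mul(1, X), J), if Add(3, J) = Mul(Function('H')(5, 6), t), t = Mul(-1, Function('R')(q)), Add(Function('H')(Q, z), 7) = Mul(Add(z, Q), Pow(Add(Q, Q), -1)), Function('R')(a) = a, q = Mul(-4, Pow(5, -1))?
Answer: Rational(772, 25) ≈ 30.880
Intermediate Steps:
q = Rational(-4, 5) (q = Mul(-4, Rational(1, 5)) = Rational(-4, 5) ≈ -0.80000)
Function('H')(Q, z) = Add(-7, Mul(Rational(1, 2), Pow(Q, -1), Add(Q, z))) (Function('H')(Q, z) = Add(-7, Mul(Add(z, Q), Pow(Add(Q, Q), -1))) = Add(-7, Mul(Add(Q, z), Pow(Mul(2, Q), -1))) = Add(-7, Mul(Add(Q, z), Mul(Rational(1, 2), Pow(Q, -1)))) = Add(-7, Mul(Rational(1, 2), Pow(Q, -1), Add(Q, z))))
t = Rational(4, 5) (t = Mul(-1, Rational(-4, 5)) = Rational(4, 5) ≈ 0.80000)
J = Rational(-193, 25) (J = Add(-3, Mul(Mul(Rational(1, 2), Pow(5, -1), Add(6, Mul(-13, 5))), Rational(4, 5))) = Add(-3, Mul(Mul(Rational(1, 2), Rational(1, 5), Add(6, -65)), Rational(4, 5))) = Add(-3, Mul(Mul(Rational(1, 2), Rational(1, 5), -59), Rational(4, 5))) = Add(-3, Mul(Rational(-59, 10), Rational(4, 5))) = Add(-3, Rational(-118, 25)) = Rational(-193, 25) ≈ -7.7200)
Mul(Mul(1, X), J) = Mul(Mul(1, -4), Rational(-193, 25)) = Mul(-4, Rational(-193, 25)) = Rational(772, 25)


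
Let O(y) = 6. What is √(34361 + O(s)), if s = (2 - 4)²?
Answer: √34367 ≈ 185.38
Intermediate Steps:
s = 4 (s = (-2)² = 4)
√(34361 + O(s)) = √(34361 + 6) = √34367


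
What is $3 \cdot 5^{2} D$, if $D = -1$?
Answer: $-75$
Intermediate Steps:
$3 \cdot 5^{2} D = 3 \cdot 5^{2} \left(-1\right) = 3 \cdot 25 \left(-1\right) = 75 \left(-1\right) = -75$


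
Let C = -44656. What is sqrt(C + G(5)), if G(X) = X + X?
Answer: I*sqrt(44646) ≈ 211.3*I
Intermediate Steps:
G(X) = 2*X
sqrt(C + G(5)) = sqrt(-44656 + 2*5) = sqrt(-44656 + 10) = sqrt(-44646) = I*sqrt(44646)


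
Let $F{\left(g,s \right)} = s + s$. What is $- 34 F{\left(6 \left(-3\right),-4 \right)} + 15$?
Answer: $287$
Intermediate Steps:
$F{\left(g,s \right)} = 2 s$
$- 34 F{\left(6 \left(-3\right),-4 \right)} + 15 = - 34 \cdot 2 \left(-4\right) + 15 = \left(-34\right) \left(-8\right) + 15 = 272 + 15 = 287$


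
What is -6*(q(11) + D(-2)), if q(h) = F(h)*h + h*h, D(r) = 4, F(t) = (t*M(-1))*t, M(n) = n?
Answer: 7236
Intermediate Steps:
F(t) = -t**2 (F(t) = (t*(-1))*t = (-t)*t = -t**2)
q(h) = h**2 - h**3 (q(h) = (-h**2)*h + h*h = -h**3 + h**2 = h**2 - h**3)
-6*(q(11) + D(-2)) = -6*(11**2*(1 - 1*11) + 4) = -6*(121*(1 - 11) + 4) = -6*(121*(-10) + 4) = -6*(-1210 + 4) = -6*(-1206) = 7236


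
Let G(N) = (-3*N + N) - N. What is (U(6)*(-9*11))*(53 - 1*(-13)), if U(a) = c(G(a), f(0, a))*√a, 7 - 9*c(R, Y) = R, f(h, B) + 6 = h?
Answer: -18150*√6 ≈ -44458.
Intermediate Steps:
f(h, B) = -6 + h
G(N) = -3*N (G(N) = -2*N - N = -3*N)
c(R, Y) = 7/9 - R/9
U(a) = √a*(7/9 + a/3) (U(a) = (7/9 - (-1)*a/3)*√a = (7/9 + a/3)*√a = √a*(7/9 + a/3))
(U(6)*(-9*11))*(53 - 1*(-13)) = ((√6*(7 + 3*6)/9)*(-9*11))*(53 - 1*(-13)) = ((√6*(7 + 18)/9)*(-99))*(53 + 13) = (((⅑)*√6*25)*(-99))*66 = ((25*√6/9)*(-99))*66 = -275*√6*66 = -18150*√6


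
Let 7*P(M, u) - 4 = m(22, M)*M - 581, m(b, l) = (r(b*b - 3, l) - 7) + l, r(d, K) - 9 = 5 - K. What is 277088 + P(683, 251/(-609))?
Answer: 1943820/7 ≈ 2.7769e+5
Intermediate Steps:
r(d, K) = 14 - K (r(d, K) = 9 + (5 - K) = 14 - K)
m(b, l) = 7 (m(b, l) = ((14 - l) - 7) + l = (7 - l) + l = 7)
P(M, u) = -577/7 + M (P(M, u) = 4/7 + (7*M - 581)/7 = 4/7 + (-581 + 7*M)/7 = 4/7 + (-83 + M) = -577/7 + M)
277088 + P(683, 251/(-609)) = 277088 + (-577/7 + 683) = 277088 + 4204/7 = 1943820/7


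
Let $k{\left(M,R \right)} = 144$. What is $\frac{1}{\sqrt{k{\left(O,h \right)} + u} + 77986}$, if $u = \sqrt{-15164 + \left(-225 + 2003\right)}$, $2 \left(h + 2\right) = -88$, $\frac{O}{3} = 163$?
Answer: $\frac{1}{77986 + \sqrt{144 + i \sqrt{13386}}} \approx 1.2821 \cdot 10^{-5} - 7.4 \cdot 10^{-10} i$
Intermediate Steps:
$O = 489$ ($O = 3 \cdot 163 = 489$)
$h = -46$ ($h = -2 + \frac{1}{2} \left(-88\right) = -2 - 44 = -46$)
$u = i \sqrt{13386}$ ($u = \sqrt{-15164 + 1778} = \sqrt{-13386} = i \sqrt{13386} \approx 115.7 i$)
$\frac{1}{\sqrt{k{\left(O,h \right)} + u} + 77986} = \frac{1}{\sqrt{144 + i \sqrt{13386}} + 77986} = \frac{1}{77986 + \sqrt{144 + i \sqrt{13386}}}$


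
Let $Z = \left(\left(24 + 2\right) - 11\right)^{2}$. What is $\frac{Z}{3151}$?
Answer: $\frac{225}{3151} \approx 0.071406$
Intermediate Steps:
$Z = 225$ ($Z = \left(26 - 11\right)^{2} = 15^{2} = 225$)
$\frac{Z}{3151} = \frac{225}{3151}$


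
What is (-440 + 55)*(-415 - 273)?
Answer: 264880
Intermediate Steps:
(-440 + 55)*(-415 - 273) = -385*(-688) = 264880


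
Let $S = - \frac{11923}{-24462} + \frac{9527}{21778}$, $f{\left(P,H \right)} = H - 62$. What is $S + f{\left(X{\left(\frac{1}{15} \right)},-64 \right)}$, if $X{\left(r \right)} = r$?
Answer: $- \frac{16657926092}{133183359} \approx -125.08$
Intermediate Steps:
$f{\left(P,H \right)} = -62 + H$
$S = \frac{123177142}{133183359}$ ($S = \left(-11923\right) \left(- \frac{1}{24462}\right) + 9527 \cdot \frac{1}{21778} = \frac{11923}{24462} + \frac{9527}{21778} = \frac{123177142}{133183359} \approx 0.92487$)
$S + f{\left(X{\left(\frac{1}{15} \right)},-64 \right)} = \frac{123177142}{133183359} - 126 = - \frac{16657926092}{133183359}$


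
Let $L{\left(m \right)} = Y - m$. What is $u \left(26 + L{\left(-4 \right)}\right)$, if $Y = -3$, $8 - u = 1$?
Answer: $189$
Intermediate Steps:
$u = 7$ ($u = 8 - 1 = 7$)
$L{\left(m \right)} = -3 - m$
$u \left(26 + L{\left(-4 \right)}\right) = 7 \left(26 - -1\right) = 7 \left(26 + \left(-3 + 4\right)\right) = 7 \left(26 + 1\right) = 7 \cdot 27 = 189$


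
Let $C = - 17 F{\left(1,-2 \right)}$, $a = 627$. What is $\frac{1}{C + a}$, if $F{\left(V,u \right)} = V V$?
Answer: $\frac{1}{610} \approx 0.0016393$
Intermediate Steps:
$F{\left(V,u \right)} = V^{2}$
$C = -17$ ($C = - 17 \cdot 1^{2} = \left(-17\right) 1 = -17$)
$\frac{1}{C + a} = \frac{1}{-17 + 627} = \frac{1}{610}$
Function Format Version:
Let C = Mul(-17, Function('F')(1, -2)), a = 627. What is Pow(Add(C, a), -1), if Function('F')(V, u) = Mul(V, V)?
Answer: Rational(1, 610) ≈ 0.0016393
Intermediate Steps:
Function('F')(V, u) = Pow(V, 2)
C = -17 (C = Mul(-17, Pow(1, 2)) = Mul(-17, 1) = -17)
Pow(Add(C, a), -1) = Pow(Add(-17, 627), -1) = Pow(610, -1) = Rational(1, 610)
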